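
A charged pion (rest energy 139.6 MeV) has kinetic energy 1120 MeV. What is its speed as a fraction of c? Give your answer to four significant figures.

0.9938c

γ = 1 + K/(mc²) = 1 + 1120/139.6 = 9.0229.
β = √(1 − 1/γ²) = √(1 − 0.0122831) = √0.9877169 = 0.9938.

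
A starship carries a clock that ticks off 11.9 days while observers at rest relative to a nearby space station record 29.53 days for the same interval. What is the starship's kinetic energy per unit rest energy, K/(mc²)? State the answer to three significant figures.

1.48

From Δt = γΔτ: γ = 29.53/11.9 = 2.48151.
K/(mc²) = γ − 1 = 2.48151 − 1 = 1.48.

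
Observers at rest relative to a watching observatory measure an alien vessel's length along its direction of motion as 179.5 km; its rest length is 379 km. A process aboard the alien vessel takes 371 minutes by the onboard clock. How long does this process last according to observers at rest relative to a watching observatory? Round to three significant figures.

783 minutes

From L = L₀/γ: γ = 379/179.5 = 2.11142.
The same γ dilates the second interval: 2.11142 × 371 minutes = 783 minutes.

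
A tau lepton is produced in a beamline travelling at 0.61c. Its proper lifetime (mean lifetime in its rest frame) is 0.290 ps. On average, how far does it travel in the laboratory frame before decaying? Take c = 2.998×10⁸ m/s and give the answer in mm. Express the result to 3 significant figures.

0.0669 mm

Lorentz factor: γ = (1 − 0.3721)^(−1/2) = 1.262.
Lab-frame lifetime: Δt = γτ = 1.262 × 0.290 ps = 0.36598 ps.
Distance: d = vΔt = 0.61 × 2.998×10⁸ m/s × 3.6598×10^-13 s = 6.69×10^-5 m = 0.0669 mm.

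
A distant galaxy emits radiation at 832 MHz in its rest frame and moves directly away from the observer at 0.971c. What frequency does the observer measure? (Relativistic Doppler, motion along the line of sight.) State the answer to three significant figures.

Relativistic Doppler (source moving away): f_obs = f_src · √((1−β)/(1+β)).
With β = 0.971: factor = √(0.029/1.971) = 0.1213.
f_obs = 832 × 0.1213 = 101 MHz.

101 MHz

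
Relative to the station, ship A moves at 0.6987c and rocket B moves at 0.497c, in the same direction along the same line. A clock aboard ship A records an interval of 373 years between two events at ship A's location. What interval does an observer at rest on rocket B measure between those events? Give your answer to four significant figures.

392.2 years

Speed of ship A in rocket B's frame: u = (v_A − v_B)/(1 − v_A v_B/c²) = (0.6987 − 0.497)/(1 − 0.6987×0.497) = 0.2017/0.6527461 = 0.309; |u| = 0.309c.
γ for this relative speed: γ = 1/√(1 − 0.095481) = 1.0515.
Ship A's interval is proper; time dilation gives Δt_B = γΔτ = 1.0515 × 373 years = 392.2 years.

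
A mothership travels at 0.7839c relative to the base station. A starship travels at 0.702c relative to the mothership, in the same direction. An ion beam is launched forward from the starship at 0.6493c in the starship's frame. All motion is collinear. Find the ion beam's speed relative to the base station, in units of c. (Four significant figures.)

Compose velocities in two stages. Stage 1 (into S'): u₁ = (0.6493+0.702)/(1+0.6493×0.702) = 0.92821.
Stage 2 (into S): u = (0.92821+0.7839)/(1+0.92821×0.7839) = 0.99102, so the speed is 0.9910c.

0.9910c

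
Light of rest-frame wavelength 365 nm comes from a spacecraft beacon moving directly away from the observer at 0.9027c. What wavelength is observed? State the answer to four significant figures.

Relativistic Doppler for wavelength: λ_obs = λ_src · √((1+β)/(1−β)).
With β = 0.9027: factor = √(1.9027/0.0973) = 4.4221.
λ_obs = 365 × 4.4221 = 1614 nm.

1614 nm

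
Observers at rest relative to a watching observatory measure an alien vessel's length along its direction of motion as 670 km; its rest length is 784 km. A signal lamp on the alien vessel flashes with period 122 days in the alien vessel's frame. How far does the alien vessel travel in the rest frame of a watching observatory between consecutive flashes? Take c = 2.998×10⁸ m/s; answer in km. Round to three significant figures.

Length contraction gives γ = L₀/L = 784/670 = 1.17015.
β = √(1 − 1/γ²) = 0.5193. Lab-frame period = γτ = 1.17015×122 days = 142.76 days. Distance = βc × γτ = 0.5193 × 2.998×10⁸ m/s × 12334464 s = 1.9203×10^15 m = 1.92×10^12 km.

1.92×10^12 km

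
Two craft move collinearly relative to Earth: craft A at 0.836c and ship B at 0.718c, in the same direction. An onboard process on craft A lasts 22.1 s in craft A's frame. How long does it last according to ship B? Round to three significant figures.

23.1 s

Transform craft A's velocity into ship B's frame: (0.836 − 0.718)/(1 − 0.836·0.718) = 0.118/0.399752, so the relative speed is 0.29518c.
At |u| = 0.29518c, γ = (1 − 0.0871312)^(−1/2) = 1.0466.
Craft A's interval is proper; time dilation gives Δt_B = γΔτ = 1.0466 × 22.1 s = 23.1 s.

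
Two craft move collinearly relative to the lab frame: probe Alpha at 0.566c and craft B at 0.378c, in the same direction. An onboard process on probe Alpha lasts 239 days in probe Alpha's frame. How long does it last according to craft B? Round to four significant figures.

246.1 days

Transform probe Alpha's velocity into craft B's frame: (0.566 − 0.378)/(1 − 0.566·0.378) = 0.188/0.786052, so the relative speed is 0.23917c.
At |u| = 0.23917c, γ = (1 − 0.0572023)^(−1/2) = 1.0299.
The clock on probe Alpha records proper time, so craft B measures Δt = γΔτ = 1.0299 × 239 = 246.1 days.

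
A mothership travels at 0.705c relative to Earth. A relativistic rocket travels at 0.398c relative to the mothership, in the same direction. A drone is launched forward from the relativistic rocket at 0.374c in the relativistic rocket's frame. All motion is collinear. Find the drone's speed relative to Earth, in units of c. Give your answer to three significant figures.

0.934c

First combine the drone and relativistic rocket (S''→S'): u₁ = (0.374 + 0.398)/(1 + 0.374×0.398) = 0.772/1.148852 = 0.67198.
Then combine with the mothership (S'→S): u = (0.67198 + 0.705)/(1 + 0.67198×0.705) = 1.37698/1.4737459 = 0.93434.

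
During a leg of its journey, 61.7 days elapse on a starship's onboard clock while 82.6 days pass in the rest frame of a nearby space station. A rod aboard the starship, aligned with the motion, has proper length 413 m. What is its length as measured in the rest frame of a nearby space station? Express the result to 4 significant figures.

308.5 m

γ = Δt/Δτ = 82.6/61.7 = 1.33874.
L = L₀/γ = 413/1.33874 = 308.5 m.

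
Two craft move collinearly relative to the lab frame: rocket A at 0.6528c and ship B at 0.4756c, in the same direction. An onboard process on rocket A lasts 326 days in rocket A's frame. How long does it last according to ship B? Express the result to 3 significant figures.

337 days

Transform rocket A's velocity into ship B's frame: (0.6528 − 0.4756)/(1 − 0.6528·0.4756) = 0.1772/0.68952832, so the relative speed is 0.25699c.
At |u| = 0.25699c, γ = (1 − 0.0660439)^(−1/2) = 1.0348.
Rocket A's interval is proper; time dilation gives Δt_B = γΔτ = 1.0348 × 326 days = 337 days.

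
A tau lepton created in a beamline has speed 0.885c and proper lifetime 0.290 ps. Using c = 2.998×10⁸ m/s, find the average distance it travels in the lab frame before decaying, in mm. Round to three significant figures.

γ = 1/√(1 − β²) = 1/√(1 − 0.783225) = 1/√0.216775 = 1/0.465591 = 2.1478.
Lab-frame lifetime: Δt = γτ = 2.1478 × 0.290 ps = 0.62286 ps.
Distance: d = vΔt = 0.885 × 2.998×10⁸ m/s × 6.2286×10^-13 s = 1.65×10^-4 m = 0.165 mm.

0.165 mm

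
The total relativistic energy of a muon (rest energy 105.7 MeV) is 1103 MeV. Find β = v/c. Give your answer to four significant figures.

Total energy E = γmc² gives γ = 1103/105.7 = 10.435.
Hence β = √(1 − 1/γ²) = √(1 − 0.00918365) = √0.99081635 = 0.9954.

0.9954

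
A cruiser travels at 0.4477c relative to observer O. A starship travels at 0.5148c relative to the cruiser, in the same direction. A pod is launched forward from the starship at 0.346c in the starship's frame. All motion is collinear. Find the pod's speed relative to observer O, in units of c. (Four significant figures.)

0.8879c

Apply u = (u'+v)/(1+u'v) twice. Pod in the cruiser frame: (0.346+0.5148)/(1+0.346·0.5148) = 0.8608/1.1781208 = 0.73066c.
That velocity, transformed to the rest frame of observer O: (0.73066+0.4477)/(1+0.73066·0.4477) = 1.17836/1.327116482 = 0.88791c.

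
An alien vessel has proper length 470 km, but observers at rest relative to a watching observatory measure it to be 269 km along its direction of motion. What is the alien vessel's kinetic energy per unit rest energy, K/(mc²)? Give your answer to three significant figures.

0.747

From L = L₀/γ: γ = 470/269 = 1.74721.
K/(mc²) = γ − 1 = 1.74721 − 1 = 0.747.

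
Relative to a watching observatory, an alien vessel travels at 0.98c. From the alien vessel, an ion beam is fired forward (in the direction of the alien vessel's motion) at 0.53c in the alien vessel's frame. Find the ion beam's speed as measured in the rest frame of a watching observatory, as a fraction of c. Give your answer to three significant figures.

In units of c, u = (u' + v)/(1 + u'v) with u' = 0.53 and v = 0.98.
Numerator: 0.53 + 0.98 = 1.51. Denominator: 1 + (0.53)(0.98) = 1.5194.
u = 1.51/1.5194 = 0.99381, so the speed is 0.994c.

0.994c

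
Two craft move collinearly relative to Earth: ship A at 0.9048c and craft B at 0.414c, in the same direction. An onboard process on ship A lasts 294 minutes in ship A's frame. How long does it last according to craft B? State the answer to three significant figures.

474 minutes

Transform ship A's velocity into craft B's frame: (0.9048 − 0.414)/(1 − 0.9048·0.414) = 0.4908/0.6254128, so the relative speed is 0.78476c.
At |u| = 0.78476c, γ = (1 − 0.615848)^(−1/2) = 1.6134.
Ship A's interval is proper; time dilation gives Δt_B = γΔτ = 1.6134 × 294 minutes = 474 minutes.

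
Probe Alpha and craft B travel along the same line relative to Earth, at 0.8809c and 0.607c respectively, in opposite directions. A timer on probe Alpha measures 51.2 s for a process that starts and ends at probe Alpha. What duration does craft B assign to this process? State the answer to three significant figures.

209 s

Transform probe Alpha's velocity into craft B's frame: (0.8809 + 0.607)/(1 + 0.8809·0.607) = 1.4879/1.5347063, so the relative speed is 0.9695c.
At |u| = 0.9695c, γ = (1 − 0.93993)^(−1/2) = 4.0801.
The clock on probe Alpha records proper time, so craft B measures Δt = γΔτ = 4.0801 × 51.2 = 209 s.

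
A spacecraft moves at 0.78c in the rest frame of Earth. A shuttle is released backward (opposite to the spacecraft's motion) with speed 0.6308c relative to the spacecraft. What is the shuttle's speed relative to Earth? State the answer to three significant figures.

In units of c, u = (u' + v)/(1 + u'v) with u' = −0.6308 and v = 0.78.
Numerator: −0.6308 + 0.78 = 0.1492. Denominator: 1 + (−0.6308)(0.78) = 0.507976.
u = 0.1492/0.507976 = 0.29371, so the speed is 0.294c.

0.294c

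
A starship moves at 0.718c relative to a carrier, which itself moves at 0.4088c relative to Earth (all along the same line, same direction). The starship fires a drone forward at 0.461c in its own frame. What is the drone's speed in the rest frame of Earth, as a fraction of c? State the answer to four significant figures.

First combine the drone and starship (S''→S'): u₁ = (0.461 + 0.718)/(1 + 0.461×0.718) = 1.179/1.330998 = 0.8858.
Then combine with the carrier (S'→S): u = (0.8858 + 0.4088)/(1 + 0.8858×0.4088) = 1.2946/1.36211504 = 0.95043.

0.9504c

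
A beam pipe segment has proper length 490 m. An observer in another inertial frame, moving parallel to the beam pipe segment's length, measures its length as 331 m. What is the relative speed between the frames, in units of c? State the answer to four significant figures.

Length contraction gives γ = L₀/L = 490/331 = 1.4804.
β = √(1 − 1/γ²) = √0.543709 = 0.7374.

0.7374c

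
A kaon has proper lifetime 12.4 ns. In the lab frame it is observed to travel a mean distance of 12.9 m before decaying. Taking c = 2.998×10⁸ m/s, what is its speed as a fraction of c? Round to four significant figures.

Lab distance = (lab lifetime)·v = γτ·βc, so βγ = d/(cτ) = 12.90/(2.998×10⁸ × 1.240×10^-8) = 3.4701.
With βγ = 3.4701: γ² = 1 + (βγ)² = 13.0416, and β = (βγ)/γ = 3.4701/3.61132 = 0.9609.

0.9609c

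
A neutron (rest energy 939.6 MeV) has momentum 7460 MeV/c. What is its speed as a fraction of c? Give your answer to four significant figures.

pc/(mc²) = 7460/939.6 = 7.9395 = βγ = β/√(1−β²).
So β² = x²/(1 + x²) with x = 7.9395: x² = 63.0357, β² = 63.0357/64.0357 = 0.984384, β = 0.9922.

0.9922c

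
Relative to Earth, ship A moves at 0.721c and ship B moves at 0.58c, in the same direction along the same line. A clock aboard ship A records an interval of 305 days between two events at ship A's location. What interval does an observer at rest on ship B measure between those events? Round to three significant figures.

The velocity of ship A relative to ship B is (0.721 − 0.58)c / (1 − 0.721×0.58) = 0.24234c; relative speed 0.24234c.
At |u| = 0.24234c, γ = (1 − 0.0587287)^(−1/2) = 1.0307.
Ship A's interval is proper; time dilation gives Δt_B = γΔτ = 1.0307 × 305 days = 314 days.

314 days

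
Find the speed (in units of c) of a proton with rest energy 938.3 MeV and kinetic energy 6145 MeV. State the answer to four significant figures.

0.9912c

γ = 1 + K/(mc²) = 1 + 6145/938.3 = 7.5491.
β = √(1 − 1/γ²) = √(1 − 0.0175473) = √0.9824527 = 0.9912.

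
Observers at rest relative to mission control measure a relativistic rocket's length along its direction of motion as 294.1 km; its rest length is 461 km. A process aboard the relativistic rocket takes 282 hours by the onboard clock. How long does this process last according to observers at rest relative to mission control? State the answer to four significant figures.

442.0 hours

Length contraction gives γ = L₀/L = 461/294.1 = 1.56749.
Δt = γΔτ = 1.56749 × 282 = 442.0 hours.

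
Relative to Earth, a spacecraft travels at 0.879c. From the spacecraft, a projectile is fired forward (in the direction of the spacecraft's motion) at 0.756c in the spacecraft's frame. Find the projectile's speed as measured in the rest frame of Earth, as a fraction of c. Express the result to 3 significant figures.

In units of c, u = (u' + v)/(1 + u'v) with u' = 0.756 and v = 0.879.
Numerator: 0.756 + 0.879 = 1.635. Denominator: 1 + (0.756)(0.879) = 1.664524.
u = 1.635/1.664524 = 0.98226, so the speed is 0.982c.

0.982c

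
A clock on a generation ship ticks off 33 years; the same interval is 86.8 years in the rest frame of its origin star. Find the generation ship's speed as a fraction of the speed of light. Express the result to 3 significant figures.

0.925c

γ = Δt/Δτ = 86.8/33 = 2.6303.
β = √(1 − 1/γ²) = √(1 − 0.14454) = √0.85546 = 0.925.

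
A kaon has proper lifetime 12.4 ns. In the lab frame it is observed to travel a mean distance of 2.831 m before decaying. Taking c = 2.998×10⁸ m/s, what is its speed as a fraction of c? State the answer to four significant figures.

Let x = d/(cτ) = 2.831 m / (2.998×10⁸ m/s × 1.240×10^-8 s) = 0.76153. Since d = βγcτ, x = βγ = β/√(1−β²).
Solving: β² = x²/(1+x²) = 0.579928/1.579928 = 0.36706, so β = 0.6059.

0.6059c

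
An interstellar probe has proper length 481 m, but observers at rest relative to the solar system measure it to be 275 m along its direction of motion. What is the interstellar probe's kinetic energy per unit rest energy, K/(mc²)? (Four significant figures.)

0.7491

Length contraction gives γ = L₀/L = 481/275 = 1.74909.
Since K = (γ−1)mc², K/(mc²) = 1.74909 − 1 = 0.7491.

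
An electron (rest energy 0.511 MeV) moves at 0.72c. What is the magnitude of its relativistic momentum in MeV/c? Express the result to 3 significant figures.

0.530 MeV/c

β² = 0.5184, so γ = 1/√0.4816 = 1.441.
Momentum: p = γβ·mc = 1.441 × 0.72 × 0.511 MeV/c = 0.530 MeV/c.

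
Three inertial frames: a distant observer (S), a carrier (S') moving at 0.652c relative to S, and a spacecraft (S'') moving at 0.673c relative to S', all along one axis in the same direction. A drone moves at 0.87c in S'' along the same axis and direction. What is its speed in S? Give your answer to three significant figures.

First combine the drone and spacecraft (S''→S'): u₁ = (0.87 + 0.673)/(1 + 0.87×0.673) = 1.543/1.58551 = 0.97319.
Then combine with the carrier (S'→S): u = (0.97319 + 0.652)/(1 + 0.97319×0.652) = 1.62519/1.63451988 = 0.99429.

0.994c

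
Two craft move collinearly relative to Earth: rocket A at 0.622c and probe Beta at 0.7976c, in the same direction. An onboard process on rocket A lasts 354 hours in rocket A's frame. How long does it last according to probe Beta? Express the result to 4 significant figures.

Speed of rocket A in probe Beta's frame: u = (v_A − v_B)/(1 − v_A v_B/c²) = (0.622 − 0.7976)/(1 − 0.622×0.7976) = −0.1756/0.5038928 = −0.34849; |u| = 0.34849c.
At |u| = 0.34849c, γ = (1 − 0.121445)^(−1/2) = 1.0669.
The clock on rocket A records proper time, so probe Beta measures Δt = γΔτ = 1.0669 × 354 = 377.7 hours.

377.7 hours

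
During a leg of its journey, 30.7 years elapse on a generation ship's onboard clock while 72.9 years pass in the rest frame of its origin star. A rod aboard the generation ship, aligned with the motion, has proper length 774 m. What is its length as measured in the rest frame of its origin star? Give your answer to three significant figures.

326 m

From Δt = γΔτ: γ = 72.9/30.7 = 2.37459.
The rod contracts by the same γ: 774 m / 2.37459 = 326 m.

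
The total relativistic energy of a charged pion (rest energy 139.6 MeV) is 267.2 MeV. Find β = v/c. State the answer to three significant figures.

0.853

Total energy E = γmc² gives γ = 267.2/139.6 = 1.914.
Hence β = √(1 − 1/γ²) = √(1 − 0.272971) = √0.727029 = 0.853.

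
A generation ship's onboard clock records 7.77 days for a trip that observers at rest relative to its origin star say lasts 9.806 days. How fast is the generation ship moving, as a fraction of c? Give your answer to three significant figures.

0.610c

γ = Δt/Δτ = 9.806/7.77 = 1.262.
β = √(1 − 1/γ²) = √(1 − 0.627887) = √0.372113 = 0.610.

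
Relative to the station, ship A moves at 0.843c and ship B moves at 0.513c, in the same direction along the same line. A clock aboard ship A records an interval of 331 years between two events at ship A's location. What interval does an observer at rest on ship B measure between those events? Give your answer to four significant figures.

The velocity of ship A relative to ship B is (0.843 − 0.513)c / (1 − 0.843×0.513) = 0.58146c; relative speed 0.58146c.
γ for this relative speed: γ = 1/√(1 − 0.338096) = 1.2291.
Ship A's interval is proper; time dilation gives Δt_B = γΔτ = 1.2291 × 331 years = 406.8 years.

406.8 years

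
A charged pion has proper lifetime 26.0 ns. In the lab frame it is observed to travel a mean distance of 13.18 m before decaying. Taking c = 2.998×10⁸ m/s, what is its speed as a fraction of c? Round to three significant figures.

Lab distance = (lab lifetime)·v = γτ·βc, so βγ = d/(cτ) = 13.18/(2.998×10⁸ × 2.600×10^-8) = 1.6909.
With βγ = 1.6909: γ² = 1 + (βγ)² = 3.85914, and β = (βγ)/γ = 1.6909/1.96447 = 0.861.

0.861c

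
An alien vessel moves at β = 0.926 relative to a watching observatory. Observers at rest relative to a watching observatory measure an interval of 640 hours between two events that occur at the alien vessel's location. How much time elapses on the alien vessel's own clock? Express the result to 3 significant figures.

242 hours

γ = 1/√(1 − β²) = 1/√(1 − 0.857476) = 1/√0.142524 = 1/0.377524 = 2.6488.
The alien vessel's clock runs slow as seen from a watching observatory, so Δτ = Δt/γ = 640/2.6488 = 242 hours.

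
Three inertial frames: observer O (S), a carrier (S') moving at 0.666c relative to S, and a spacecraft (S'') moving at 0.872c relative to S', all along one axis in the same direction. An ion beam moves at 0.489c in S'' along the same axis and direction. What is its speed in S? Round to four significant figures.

First combine the ion beam and spacecraft (S''→S'): u₁ = (0.489 + 0.872)/(1 + 0.489×0.872) = 1.361/1.426408 = 0.95414.
Then combine with the carrier (S'→S): u = (0.95414 + 0.666)/(1 + 0.95414×0.666) = 1.62014/1.63545724 = 0.99063.

0.9906c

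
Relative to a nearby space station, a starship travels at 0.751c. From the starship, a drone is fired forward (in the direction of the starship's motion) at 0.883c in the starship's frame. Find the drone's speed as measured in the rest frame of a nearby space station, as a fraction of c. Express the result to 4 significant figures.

0.9825c

In units of c, u = (u' + v)/(1 + u'v) with u' = 0.883 and v = 0.751.
Numerator: 0.883 + 0.751 = 1.634. Denominator: 1 + (0.883)(0.751) = 1.663133.
u = 1.634/1.663133 = 0.98248, so the speed is 0.9825c.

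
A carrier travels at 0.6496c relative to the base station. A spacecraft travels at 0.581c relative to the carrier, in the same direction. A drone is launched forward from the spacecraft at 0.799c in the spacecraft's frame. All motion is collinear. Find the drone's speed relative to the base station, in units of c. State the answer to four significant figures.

0.9875c

Apply u = (u'+v)/(1+u'v) twice. Drone in the carrier frame: (0.799+0.581)/(1+0.799·0.581) = 1.38/1.464219 = 0.94248c.
That velocity, transformed to the rest frame of the base station: (0.94248+0.6496)/(1+0.94248·0.6496) = 1.59208/1.612235008 = 0.9875c.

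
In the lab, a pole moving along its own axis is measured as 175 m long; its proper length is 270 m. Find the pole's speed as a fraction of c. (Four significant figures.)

Length contraction gives γ = L₀/L = 270/175 = 1.5429.
β = √(1 − 1/γ²) = √0.579927 = 0.7615.

0.7615c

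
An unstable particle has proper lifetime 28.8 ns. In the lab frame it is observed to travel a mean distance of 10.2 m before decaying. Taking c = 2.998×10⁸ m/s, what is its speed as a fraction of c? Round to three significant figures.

0.763c

d = βγcτ ⇒ βγ = d/(cτ) = 10.20 m / (8.63424 m) = 1.1813.
β = (βγ)/√(1+(βγ)²) = 1.1813/√2.39547 = 0.763.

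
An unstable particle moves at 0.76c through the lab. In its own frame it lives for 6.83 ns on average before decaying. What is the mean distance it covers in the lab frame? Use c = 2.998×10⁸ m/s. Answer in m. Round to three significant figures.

With β = 0.76, γ = 1/√(1 − 0.76²) = 1/√0.4224 = 1.5386.
Lab-frame lifetime: Δt = γτ = 1.5386 × 6.83 ns = 10.509 ns.
Distance: d = vΔt = 0.76 × 2.998×10⁸ m/s × 1.0509×10^-8 s = 2.39 m.

2.39 m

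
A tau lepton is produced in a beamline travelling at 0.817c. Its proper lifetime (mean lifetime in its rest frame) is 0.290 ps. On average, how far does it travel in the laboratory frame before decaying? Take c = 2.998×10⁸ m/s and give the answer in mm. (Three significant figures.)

β² = 0.667489, so γ = 1/√0.332511 = 1.7342.
Lab-frame lifetime: Δt = γτ = 1.7342 × 0.290 ps = 0.50292 ps.
Distance: d = vΔt = 0.817 × 2.998×10⁸ m/s × 5.0292×10^-13 s = 1.23×10^-4 m = 0.123 mm.

0.123 mm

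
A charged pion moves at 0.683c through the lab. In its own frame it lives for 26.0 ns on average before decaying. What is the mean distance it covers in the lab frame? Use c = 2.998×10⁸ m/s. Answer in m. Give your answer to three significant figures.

γ = 1/√(1 − β²) = 1/√(1 − 0.466489) = 1/√0.533511 = 1/0.730418 = 1.3691.
Lab-frame lifetime: Δt = γτ = 1.3691 × 26.0 ns = 35.597 ns.
Distance: d = vΔt = 0.683 × 2.998×10⁸ m/s × 3.5597×10^-8 s = 7.29 m.

7.29 m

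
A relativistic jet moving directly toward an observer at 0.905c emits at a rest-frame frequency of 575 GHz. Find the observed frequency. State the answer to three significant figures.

Relativistic Doppler (source moving toward): f_obs = f_src · √((1+β)/(1−β)).
With β = 0.905: factor = √(1.905/0.095) = 4.478.
f_obs = 575 × 4.478 = 2570 GHz.

2570 GHz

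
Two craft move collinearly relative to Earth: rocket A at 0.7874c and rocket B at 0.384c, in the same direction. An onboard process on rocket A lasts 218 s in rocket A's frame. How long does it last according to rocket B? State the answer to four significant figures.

Speed of rocket A in rocket B's frame: u = (v_A − v_B)/(1 − v_A v_B/c²) = (0.7874 − 0.384)/(1 − 0.7874×0.384) = 0.4034/0.6976384 = 0.57824; |u| = 0.57824c.
γ for this relative speed: γ = 1/√(1 − 0.334361) = 1.2257.
The clock on rocket A records proper time, so rocket B measures Δt = γΔτ = 1.2257 × 218 = 267.2 s.

267.2 s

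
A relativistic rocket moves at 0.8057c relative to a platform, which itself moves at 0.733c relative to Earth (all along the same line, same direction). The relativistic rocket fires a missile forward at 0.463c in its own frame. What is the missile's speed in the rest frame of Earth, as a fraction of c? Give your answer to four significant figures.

First combine the missile and relativistic rocket (S''→S'): u₁ = (0.463 + 0.8057)/(1 + 0.463×0.8057) = 1.2687/1.3730391 = 0.92401.
Then combine with the platform (S'→S): u = (0.92401 + 0.733)/(1 + 0.92401×0.733) = 1.65701/1.67729933 = 0.9879.

0.9879c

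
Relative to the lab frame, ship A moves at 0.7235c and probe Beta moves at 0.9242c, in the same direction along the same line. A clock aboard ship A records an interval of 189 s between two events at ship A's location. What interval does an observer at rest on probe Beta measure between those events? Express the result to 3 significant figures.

Speed of ship A in probe Beta's frame: u = (v_A − v_B)/(1 − v_A v_B/c²) = (0.7235 − 0.9242)/(1 − 0.7235×0.9242) = −0.2007/0.3313413 = −0.60572; |u| = 0.60572c.
γ for this relative speed: γ = 1/√(1 − 0.366897) = 1.2568.
The clock on ship A records proper time, so probe Beta measures Δt = γΔτ = 1.2568 × 189 = 238 s.

238 s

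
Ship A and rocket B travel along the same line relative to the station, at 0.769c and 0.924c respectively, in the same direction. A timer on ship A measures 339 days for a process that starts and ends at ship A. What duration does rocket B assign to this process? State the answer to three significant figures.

Transform ship A's velocity into rocket B's frame: (0.769 − 0.924)/(1 − 0.769·0.924) = −0.155/0.289444, so the relative speed is 0.53551c.
γ for this relative speed: γ = 1/√(1 − 0.286771) = 1.1841.
Ship A's interval is proper; time dilation gives Δt_B = γΔτ = 1.1841 × 339 days = 401 days.

401 days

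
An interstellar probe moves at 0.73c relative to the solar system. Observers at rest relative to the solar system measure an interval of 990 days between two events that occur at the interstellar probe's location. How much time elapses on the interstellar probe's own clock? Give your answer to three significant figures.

677 days

Lorentz factor: γ = (1 − 0.5329)^(−1/2) = 1.4632.
The interstellar probe's clock runs slow as seen from the solar system, so Δτ = Δt/γ = 990/1.4632 = 677 days.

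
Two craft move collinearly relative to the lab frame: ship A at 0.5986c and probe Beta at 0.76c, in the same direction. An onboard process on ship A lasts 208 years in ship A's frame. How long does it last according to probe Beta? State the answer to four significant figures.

The velocity of ship A relative to probe Beta is (0.5986 − 0.76)c / (1 − 0.5986×0.76) = −0.29611c; relative speed 0.29611c.
At |u| = 0.29611c, γ = (1 − 0.0876811)^(−1/2) = 1.047.
The clock on ship A records proper time, so probe Beta measures Δt = γΔτ = 1.047 × 208 = 217.8 years.

217.8 years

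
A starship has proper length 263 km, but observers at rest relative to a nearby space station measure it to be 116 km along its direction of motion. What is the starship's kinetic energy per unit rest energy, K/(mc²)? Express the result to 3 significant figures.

1.27

γ = L₀/L = 263/116 = 2.26724.
K/(mc²) = γ − 1 = 2.26724 − 1 = 1.27.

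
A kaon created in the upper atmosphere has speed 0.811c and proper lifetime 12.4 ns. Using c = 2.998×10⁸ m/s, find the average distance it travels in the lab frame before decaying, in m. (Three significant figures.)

5.15 m

With β = 0.811, γ = 1/√(1 − 0.811²) = 1/√0.342279 = 1.7093.
Lab-frame lifetime: Δt = γτ = 1.7093 × 12.4 ns = 21.195 ns.
Distance: d = vΔt = 0.811 × 2.998×10⁸ m/s × 2.1195×10^-8 s = 5.15 m.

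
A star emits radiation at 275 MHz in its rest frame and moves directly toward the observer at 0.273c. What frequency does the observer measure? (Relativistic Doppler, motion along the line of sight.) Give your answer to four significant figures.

Relativistic Doppler (source moving toward): f_obs = f_src · √((1+β)/(1−β)).
With β = 0.273: factor = √(1.273/0.727) = 1.3233.
f_obs = 275 × 1.3233 = 363.9 MHz.

363.9 MHz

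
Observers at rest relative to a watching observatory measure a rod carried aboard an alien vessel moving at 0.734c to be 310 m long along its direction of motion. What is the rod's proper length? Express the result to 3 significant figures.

456 m

With β = 0.734, γ = 1/√(1 − 0.734²) = 1/√0.461244 = 1.4724.
Proper length: L₀ = γ·L = 1.4724 × 310 = 456 m.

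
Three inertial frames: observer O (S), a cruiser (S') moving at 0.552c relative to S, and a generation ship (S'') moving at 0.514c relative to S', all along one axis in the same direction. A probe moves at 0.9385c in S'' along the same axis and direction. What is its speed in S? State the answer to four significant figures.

0.9941c

Apply u = (u'+v)/(1+u'v) twice. Probe in the cruiser frame: (0.9385+0.514)/(1+0.9385·0.514) = 1.4525/1.482389 = 0.97984c.
That velocity, transformed to the rest frame of observer O: (0.97984+0.552)/(1+0.97984·0.552) = 1.53184/1.54087168 = 0.99414c.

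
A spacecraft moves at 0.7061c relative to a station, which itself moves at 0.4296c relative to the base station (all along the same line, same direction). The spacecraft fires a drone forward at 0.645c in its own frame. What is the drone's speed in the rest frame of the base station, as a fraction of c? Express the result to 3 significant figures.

0.971c

Compose velocities in two stages. Stage 1 (into S'): u₁ = (0.645+0.7061)/(1+0.645×0.7061) = 0.92831.
Stage 2 (into S): u = (0.92831+0.4296)/(1+0.92831×0.4296) = 0.97077, so the speed is 0.971c.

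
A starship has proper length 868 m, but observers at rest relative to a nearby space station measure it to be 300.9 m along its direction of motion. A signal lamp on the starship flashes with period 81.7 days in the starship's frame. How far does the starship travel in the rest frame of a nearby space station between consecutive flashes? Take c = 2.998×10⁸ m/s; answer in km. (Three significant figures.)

5.73×10^12 km

γ = L₀/L = 868/300.9 = 2.88468.
β = √(1 − 1/γ²) = 0.93799. Lab-frame period = γτ = 2.88468×81.7 days = 235.68 days. Distance = βc × γτ = 0.93799 × 2.998×10⁸ m/s × 20362752 s = 5.7262×10^15 m = 5.73×10^12 km.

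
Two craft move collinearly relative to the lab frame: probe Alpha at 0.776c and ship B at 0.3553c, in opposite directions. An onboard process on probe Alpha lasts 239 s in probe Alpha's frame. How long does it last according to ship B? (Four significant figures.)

The velocity of probe Alpha relative to ship B is (0.776 + 0.3553)c / (1 + 0.776×0.3553) = 0.8868c; relative speed 0.8868c.
γ for this relative speed: γ = 1/√(1 − 0.786414) = 2.1638.
The clock on probe Alpha records proper time, so ship B measures Δt = γΔτ = 2.1638 × 239 = 517.1 s.

517.1 s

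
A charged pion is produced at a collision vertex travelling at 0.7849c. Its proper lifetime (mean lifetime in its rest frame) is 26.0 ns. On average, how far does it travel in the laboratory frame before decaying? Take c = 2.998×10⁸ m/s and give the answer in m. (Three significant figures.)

9.87 m

γ = 1/√(1 − β²) = 1/√(1 − 0.61606801) = 1/√0.38393199 = 1/0.619622 = 1.6139.
Lab-frame lifetime: Δt = γτ = 1.6139 × 26.0 ns = 41.961 ns.
Distance: d = vΔt = 0.7849 × 2.998×10⁸ m/s × 4.1961×10^-8 s = 9.87 m.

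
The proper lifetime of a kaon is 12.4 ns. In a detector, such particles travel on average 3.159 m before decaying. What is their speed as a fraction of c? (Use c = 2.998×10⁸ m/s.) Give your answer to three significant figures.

0.648c

Lab distance = (lab lifetime)·v = γτ·βc, so βγ = d/(cτ) = 3.159/(2.998×10⁸ × 1.240×10^-8) = 0.84976.
With βγ = 0.84976: γ² = 1 + (βγ)² = 1.722092, and β = (βγ)/γ = 0.84976/1.31229 = 0.648.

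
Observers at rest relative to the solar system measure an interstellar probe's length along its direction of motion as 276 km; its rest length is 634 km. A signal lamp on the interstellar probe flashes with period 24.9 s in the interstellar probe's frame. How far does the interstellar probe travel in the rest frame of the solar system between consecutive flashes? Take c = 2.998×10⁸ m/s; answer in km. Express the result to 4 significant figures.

Length contraction gives γ = L₀/L = 634/276 = 2.2971.
β = √(1 − 1/γ²) = 0.90027. Lab-frame period = γτ = 2.2971×24.9 s = 57.198 s. Distance = βc × γτ = 0.90027 × 2.998×10⁸ m/s × 57.198 s = 1.5438×10^10 m = 1.544×10^7 km.

1.544×10^7 km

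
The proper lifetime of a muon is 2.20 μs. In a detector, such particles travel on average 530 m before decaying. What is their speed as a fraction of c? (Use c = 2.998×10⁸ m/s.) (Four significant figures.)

0.6264c

d = βγcτ ⇒ βγ = d/(cτ) = 530.0 m / (659.56 m) = 0.80357.
β = (βγ)/√(1+(βγ)²) = 0.80357/√1.645725 = 0.6264.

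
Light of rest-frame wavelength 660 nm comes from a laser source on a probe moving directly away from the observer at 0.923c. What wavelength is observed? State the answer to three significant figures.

3300 nm

Relativistic Doppler for wavelength: λ_obs = λ_src · √((1+β)/(1−β)).
With β = 0.923: factor = √(1.923/0.077) = 4.9974.
λ_obs = 660 × 4.9974 = 3300 nm.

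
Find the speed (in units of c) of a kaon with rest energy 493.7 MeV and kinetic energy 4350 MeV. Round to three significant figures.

0.995c

K = (γ−1)mc², so γ = 1 + 4350/493.7 = 9.811.
Then v/c = √(1 − γ⁻²) = √(1 − 0.010389) = √0.989611 = 0.995.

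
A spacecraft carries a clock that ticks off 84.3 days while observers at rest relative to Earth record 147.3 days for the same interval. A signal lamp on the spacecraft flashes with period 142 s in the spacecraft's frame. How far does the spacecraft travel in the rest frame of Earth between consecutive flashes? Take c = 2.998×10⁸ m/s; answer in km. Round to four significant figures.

6.100×10^7 km

From Δt = γΔτ: γ = 147.3/84.3 = 1.74733.
β = √(1 − 1/γ²) = 0.82004. Lab-frame period = γτ = 1.74733×142 s = 248.12 s. Distance = βc × γτ = 0.82004 × 2.998×10⁸ m/s × 248.12 s = 6.1000×10^10 m = 6.100×10^7 km.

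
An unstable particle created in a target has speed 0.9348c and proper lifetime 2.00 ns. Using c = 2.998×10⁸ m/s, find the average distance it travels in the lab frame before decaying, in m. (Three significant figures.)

Lorentz factor: γ = (1 − 0.87385104)^(−1/2) = 2.8155.
Lab-frame lifetime: Δt = γτ = 2.8155 × 2.00 ns = 5.631 ns.
Distance: d = vΔt = 0.9348 × 2.998×10⁸ m/s × 5.6310×10^-9 s = 1.58 m.

1.58 m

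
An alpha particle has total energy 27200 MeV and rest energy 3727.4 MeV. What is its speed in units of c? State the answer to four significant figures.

0.9906c

Total energy E = γmc² gives γ = 27200/3727.4 = 7.2973.
Hence β = √(1 − 1/γ²) = √(1 − 0.0187791) = √0.9812209 = 0.9906.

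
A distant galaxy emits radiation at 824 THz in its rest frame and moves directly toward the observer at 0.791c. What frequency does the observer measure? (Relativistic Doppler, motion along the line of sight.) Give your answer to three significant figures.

Relativistic Doppler (source moving toward): f_obs = f_src · √((1+β)/(1−β)).
With β = 0.791: factor = √(1.791/0.209) = 2.9273.
f_obs = 824 × 2.9273 = 2410 THz.

2410 THz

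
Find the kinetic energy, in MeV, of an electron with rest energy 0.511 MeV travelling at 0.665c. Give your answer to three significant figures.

Lorentz factor: γ = (1 − 0.442225)^(−1/2) = 1.33897.
Kinetic energy: K = (γ − 1)mc² = (1.33897 − 1) × 0.511 MeV = 0.33897 × 0.511 = 0.173 MeV.

0.173 MeV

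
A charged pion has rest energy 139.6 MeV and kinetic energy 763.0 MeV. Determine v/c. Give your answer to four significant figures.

K = (γ−1)mc², so γ = 1 + 763.0/139.6 = 6.4656.
Then v/c = √(1 − γ⁻²) = √(1 − 0.0239212) = √0.9760788 = 0.9880.

0.9880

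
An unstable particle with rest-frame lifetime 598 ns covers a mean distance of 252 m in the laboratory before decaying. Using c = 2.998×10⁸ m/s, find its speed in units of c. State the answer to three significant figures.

Let x = d/(cτ) = 252.0 m / (2.998×10⁸ m/s × 5.980×10^-7 s) = 1.4056. Since d = βγcτ, x = βγ = β/√(1−β²).
Solving: β² = x²/(1+x²) = 1.97571/2.97571 = 0.663946, so β = 0.815.

0.815c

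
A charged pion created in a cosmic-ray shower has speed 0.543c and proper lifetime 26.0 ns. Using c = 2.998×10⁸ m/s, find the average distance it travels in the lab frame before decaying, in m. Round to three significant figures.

With β = 0.543, γ = 1/√(1 − 0.543²) = 1/√0.705151 = 1.1909.
Lab-frame lifetime: Δt = γτ = 1.1909 × 26.0 ns = 30.963 ns.
Distance: d = vΔt = 0.543 × 2.998×10⁸ m/s × 3.0963×10^-8 s = 5.04 m.

5.04 m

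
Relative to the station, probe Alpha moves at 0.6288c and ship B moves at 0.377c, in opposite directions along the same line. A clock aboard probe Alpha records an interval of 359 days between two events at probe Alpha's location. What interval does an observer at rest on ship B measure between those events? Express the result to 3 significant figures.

617 days

Speed of probe Alpha in ship B's frame: u = (v_A + v_B)/(1 + v_A v_B/c²) = (0.6288 + 0.377)/(1 + 0.6288×0.377) = 1.0058/1.2370576 = 0.81306; |u| = 0.81306c.
γ for this relative speed: γ = 1/√(1 − 0.661067) = 1.7177.
Probe Alpha's interval is proper; time dilation gives Δt_B = γΔτ = 1.7177 × 359 days = 617 days.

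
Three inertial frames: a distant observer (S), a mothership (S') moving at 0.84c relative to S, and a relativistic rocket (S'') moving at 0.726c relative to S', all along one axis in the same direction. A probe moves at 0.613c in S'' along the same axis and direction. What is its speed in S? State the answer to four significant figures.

0.9934c

Compose velocities in two stages. Stage 1 (into S'): u₁ = (0.613+0.726)/(1+0.613×0.726) = 0.92662.
Stage 2 (into S): u = (0.92662+0.84)/(1+0.92662×0.84) = 0.9934, so the speed is 0.9934c.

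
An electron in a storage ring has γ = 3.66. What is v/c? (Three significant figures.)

β = √(1 − 1/γ²) = √(1 − 1/13.3956) = √0.925349 = 0.962.

0.962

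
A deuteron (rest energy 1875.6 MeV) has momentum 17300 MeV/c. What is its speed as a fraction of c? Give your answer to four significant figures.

0.9942c

βγ = pc/(mc²) = 17300/1875.6 = 9.2237.
Since γ² = 1 + (βγ)² = 86.0766, γ = √86.0766 = 9.27775, and β = (βγ)/γ = 9.2237/9.27775 = 0.9942.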